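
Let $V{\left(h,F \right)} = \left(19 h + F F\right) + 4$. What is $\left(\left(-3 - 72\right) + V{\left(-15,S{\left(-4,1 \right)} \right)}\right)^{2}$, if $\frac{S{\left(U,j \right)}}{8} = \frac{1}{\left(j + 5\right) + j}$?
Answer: $\frac{302064400}{2401} \approx 1.2581 \cdot 10^{5}$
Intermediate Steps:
$S{\left(U,j \right)} = \frac{8}{5 + 2 j}$ ($S{\left(U,j \right)} = \frac{8}{\left(j + 5\right) + j} = \frac{8}{\left(5 + j\right) + j} = \frac{8}{5 + 2 j}$)
$V{\left(h,F \right)} = 4 + F^{2} + 19 h$ ($V{\left(h,F \right)} = \left(19 h + F^{2}\right) + 4 = \left(F^{2} + 19 h\right) + 4 = 4 + F^{2} + 19 h$)
$\left(\left(-3 - 72\right) + V{\left(-15,S{\left(-4,1 \right)} \right)}\right)^{2} = \left(\left(-3 - 72\right) + \left(4 + \left(\frac{8}{5 + 2 \cdot 1}\right)^{2} + 19 \left(-15\right)\right)\right)^{2} = \left(-75 + \left(4 + \left(\frac{8}{5 + 2}\right)^{2} - 285\right)\right)^{2} = \left(-75 + \left(4 + \left(\frac{8}{7}\right)^{2} - 285\right)\right)^{2} = \left(-75 + \left(4 + \frac{64}{49} - 285\right)\right)^{2} = \left(-75 - \frac{13705}{49}\right)^{2} = \left(- \frac{17380}{49}\right)^{2} = \frac{302064400}{2401}$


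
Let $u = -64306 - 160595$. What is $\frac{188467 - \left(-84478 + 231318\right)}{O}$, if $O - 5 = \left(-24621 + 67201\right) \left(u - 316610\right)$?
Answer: $- \frac{41627}{23057538375} \approx -1.8054 \cdot 10^{-6}$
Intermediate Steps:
$u = -224901$ ($u = -64306 - 160595 = -224901$)
$O = -23057538375$ ($O = 5 + \left(-24621 + 67201\right) \left(-224901 - 316610\right) = 5 + 42580 \left(-541511\right) = 5 - 23057538380 = -23057538375$)
$\frac{188467 - \left(-84478 + 231318\right)}{O} = \frac{188467 - \left(-84478 + 231318\right)}{-23057538375} = \left(188467 - 146840\right) \left(- \frac{1}{23057538375}\right) = 41627 \left(- \frac{1}{23057538375}\right) = - \frac{41627}{23057538375}$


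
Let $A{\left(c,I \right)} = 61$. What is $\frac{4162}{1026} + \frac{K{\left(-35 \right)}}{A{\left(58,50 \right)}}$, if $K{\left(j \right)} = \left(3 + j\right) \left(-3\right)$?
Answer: $\frac{176189}{31293} \approx 5.6303$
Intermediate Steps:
$K{\left(j \right)} = -9 - 3 j$
$\frac{4162}{1026} + \frac{K{\left(-35 \right)}}{A{\left(58,50 \right)}} = \frac{4162}{1026} + \frac{-9 - -105}{61} = 4162 \cdot \frac{1}{1026} + \left(-9 + 105\right) \frac{1}{61} = \frac{2081}{513} + 96 \cdot \frac{1}{61} = \frac{2081}{513} + \frac{96}{61} = \frac{176189}{31293}$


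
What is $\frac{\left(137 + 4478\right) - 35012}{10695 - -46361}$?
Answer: $- \frac{30397}{57056} \approx -0.53276$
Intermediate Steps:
$\frac{\left(137 + 4478\right) - 35012}{10695 - -46361} = \frac{4615 - 35012}{10695 + 46361} = - \frac{30397}{57056}$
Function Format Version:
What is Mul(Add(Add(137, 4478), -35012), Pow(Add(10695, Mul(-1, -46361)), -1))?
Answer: Rational(-30397, 57056) ≈ -0.53276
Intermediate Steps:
Mul(Add(Add(137, 4478), -35012), Pow(Add(10695, Mul(-1, -46361)), -1)) = Mul(Add(4615, -35012), Pow(Add(10695, 46361), -1)) = Mul(-30397, Pow(57056, -1)) = Mul(-30397, Rational(1, 57056)) = Rational(-30397, 57056)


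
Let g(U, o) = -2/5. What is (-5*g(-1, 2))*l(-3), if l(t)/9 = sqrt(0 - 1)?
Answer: 18*I ≈ 18.0*I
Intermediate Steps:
g(U, o) = -2/5 (g(U, o) = -2*1/5 = -2/5)
l(t) = 9*I (l(t) = 9*sqrt(0 - 1) = 9*sqrt(-1) = 9*I)
(-5*g(-1, 2))*l(-3) = (-5*(-2/5))*(9*I) = 2*(9*I) = 18*I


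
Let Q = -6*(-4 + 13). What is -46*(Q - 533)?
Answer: 27002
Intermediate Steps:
Q = -54 (Q = -6*9 = -54)
-46*(Q - 533) = -46*(-54 - 533) = -46*(-587) = 27002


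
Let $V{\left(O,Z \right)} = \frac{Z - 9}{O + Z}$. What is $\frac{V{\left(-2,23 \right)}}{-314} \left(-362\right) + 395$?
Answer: $\frac{186407}{471} \approx 395.77$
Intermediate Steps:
$V{\left(O,Z \right)} = \frac{-9 + Z}{O + Z}$
$\frac{V{\left(-2,23 \right)}}{-314} \left(-362\right) + 395 = \frac{\frac{1}{-2 + 23} \left(-9 + 23\right)}{-314} \left(-362\right) + 395 = \frac{1}{21} \cdot 14 \left(- \frac{1}{314}\right) \left(-362\right) + 395 = \frac{2}{3} \left(- \frac{1}{314}\right) \left(-362\right) + 395 = \left(- \frac{1}{471}\right) \left(-362\right) + 395 = \frac{362}{471} + 395 = \frac{186407}{471}$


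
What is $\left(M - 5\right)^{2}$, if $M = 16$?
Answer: $121$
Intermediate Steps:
$\left(M - 5\right)^{2} = \left(16 - 5\right)^{2} = 11^{2} = 121$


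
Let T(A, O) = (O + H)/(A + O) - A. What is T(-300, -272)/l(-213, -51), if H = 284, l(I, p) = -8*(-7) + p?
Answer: 42897/715 ≈ 59.996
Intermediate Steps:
l(I, p) = 56 + p
T(A, O) = -A + (284 + O)/(A + O) (T(A, O) = (O + 284)/(A + O) - A = (284 + O)/(A + O) - A = -A + (284 + O)/(A + O))
T(-300, -272)/l(-213, -51) = ((284 - 272 - 1*(-300)**2 - 1*(-300)*(-272))/(-300 - 272))/(56 - 51) = ((284 - 272 - 1*90000 - 81600)/(-572))/5 = -(284 - 272 - 90000 - 81600)/572*(1/5) = -1/572*(-171588)*(1/5) = (42897/143)*(1/5) = 42897/715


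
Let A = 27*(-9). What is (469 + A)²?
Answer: 51076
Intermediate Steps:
A = -243
(469 + A)² = (469 - 243)² = 226² = 51076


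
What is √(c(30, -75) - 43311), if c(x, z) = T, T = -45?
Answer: 2*I*√10839 ≈ 208.22*I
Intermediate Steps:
c(x, z) = -45
√(c(30, -75) - 43311) = √(-45 - 43311) = √(-43356) = 2*I*√10839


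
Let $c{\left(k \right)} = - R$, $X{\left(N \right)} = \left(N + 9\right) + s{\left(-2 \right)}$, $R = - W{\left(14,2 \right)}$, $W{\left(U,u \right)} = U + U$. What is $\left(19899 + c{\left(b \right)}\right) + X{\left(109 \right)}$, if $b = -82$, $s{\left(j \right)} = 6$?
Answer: $20051$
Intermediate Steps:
$W{\left(U,u \right)} = 2 U$
$R = -28$ ($R = - 2 \cdot 14 = \left(-1\right) 28 = -28$)
$X{\left(N \right)} = 15 + N$ ($X{\left(N \right)} = \left(N + 9\right) + 6 = \left(9 + N\right) + 6 = 15 + N$)
$c{\left(k \right)} = 28$ ($c{\left(k \right)} = \left(-1\right) \left(-28\right) = 28$)
$\left(19899 + c{\left(b \right)}\right) + X{\left(109 \right)} = \left(19899 + 28\right) + \left(15 + 109\right) = 19927 + 124 = 20051$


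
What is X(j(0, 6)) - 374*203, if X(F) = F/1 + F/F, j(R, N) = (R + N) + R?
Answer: -75915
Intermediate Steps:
j(R, N) = N + 2*R (j(R, N) = (N + R) + R = N + 2*R)
X(F) = 1 + F (X(F) = F*1 + 1 = F + 1 = 1 + F)
X(j(0, 6)) - 374*203 = (1 + (6 + 2*0)) - 374*203 = (1 + (6 + 0)) - 75922 = (1 + 6) - 75922 = 7 - 75922 = -75915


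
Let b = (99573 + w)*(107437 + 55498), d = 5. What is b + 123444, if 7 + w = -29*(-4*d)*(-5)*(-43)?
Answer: 36540904154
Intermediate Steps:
w = 124693 (w = -7 - 29*(-4*5)*(-5)*(-43) = -7 - (-580)*(-5)*(-43) = -7 - 29*100*(-43) = -7 - 2900*(-43) = -7 + 124700 = 124693)
b = 36540780710 (b = (99573 + 124693)*(107437 + 55498) = 224266*162935 = 36540780710)
b + 123444 = 36540780710 + 123444 = 36540904154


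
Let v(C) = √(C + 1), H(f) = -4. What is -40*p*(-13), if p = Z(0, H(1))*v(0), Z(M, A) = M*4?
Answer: 0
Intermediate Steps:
v(C) = √(1 + C)
Z(M, A) = 4*M
p = 0 (p = (4*0)*√(1 + 0) = 0*√1 = 0*1 = 0)
-40*p*(-13) = -40*0*(-13) = 0*(-13) = 0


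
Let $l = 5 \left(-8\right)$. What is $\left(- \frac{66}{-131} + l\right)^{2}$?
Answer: $\frac{26770276}{17161} \approx 1559.9$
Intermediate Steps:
$l = -40$
$\left(- \frac{66}{-131} + l\right)^{2} = \left(- \frac{66}{-131} - 40\right)^{2} = \left(\left(-66\right) \left(- \frac{1}{131}\right) - 40\right)^{2} = \left(\frac{66}{131} - 40\right)^{2} = \left(- \frac{5174}{131}\right)^{2} = \frac{26770276}{17161}$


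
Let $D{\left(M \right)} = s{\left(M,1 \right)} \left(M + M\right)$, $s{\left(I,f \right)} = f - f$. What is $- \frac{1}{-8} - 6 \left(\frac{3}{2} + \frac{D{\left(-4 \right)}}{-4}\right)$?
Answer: $- \frac{71}{8} \approx -8.875$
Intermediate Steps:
$s{\left(I,f \right)} = 0$
$D{\left(M \right)} = 0$ ($D{\left(M \right)} = 0 \left(M + M\right) = 0 \cdot 2 M = 0$)
$- \frac{1}{-8} - 6 \left(\frac{3}{2} + \frac{D{\left(-4 \right)}}{-4}\right) = - \frac{1}{-8} - 6 \left(\frac{3}{2} + \frac{0}{-4}\right) = - \frac{1 \left(-1\right)}{8} - 6 \left(3 \cdot \frac{1}{2} + 0 \left(- \frac{1}{4}\right)\right) = \left(-1\right) \left(- \frac{1}{8}\right) - 6 \left(\frac{3}{2} + 0\right) = \frac{1}{8} - 9 = - \frac{71}{8}$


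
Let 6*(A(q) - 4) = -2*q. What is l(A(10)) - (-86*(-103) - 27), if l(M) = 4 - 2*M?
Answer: -26485/3 ≈ -8828.3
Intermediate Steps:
A(q) = 4 - q/3 (A(q) = 4 + (-2*q)/6 = 4 - q/3)
l(A(10)) - (-86*(-103) - 27) = (4 - 2*(4 - ⅓*10)) - (-86*(-103) - 27) = (4 - 2*(4 - 10/3)) - (8858 - 27) = (4 - 2*⅔) - 1*8831 = (4 - 4/3) - 8831 = 8/3 - 8831 = -26485/3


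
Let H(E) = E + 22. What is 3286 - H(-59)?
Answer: 3323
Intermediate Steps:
H(E) = 22 + E
3286 - H(-59) = 3286 - (22 - 59) = 3286 - 1*(-37) = 3286 + 37 = 3323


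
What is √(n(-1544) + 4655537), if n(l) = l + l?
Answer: √4652449 ≈ 2157.0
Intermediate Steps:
n(l) = 2*l
√(n(-1544) + 4655537) = √(2*(-1544) + 4655537) = √(-3088 + 4655537) = √4652449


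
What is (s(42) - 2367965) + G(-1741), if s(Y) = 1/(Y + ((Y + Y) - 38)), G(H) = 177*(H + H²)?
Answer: 46976618921/88 ≈ 5.3383e+8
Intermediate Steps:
G(H) = 177*H + 177*H²
s(Y) = 1/(-38 + 3*Y) (s(Y) = 1/(Y + (2*Y - 38)) = 1/(Y + (-38 + 2*Y)) = 1/(-38 + 3*Y))
(s(42) - 2367965) + G(-1741) = (1/(-38 + 3*42) - 2367965) + 177*(-1741)*(1 - 1741) = (1/(-38 + 126) - 2367965) + 177*(-1741)*(-1740) = (1/88 - 2367965) + 536193180 = -208380919/88 + 536193180 = 46976618921/88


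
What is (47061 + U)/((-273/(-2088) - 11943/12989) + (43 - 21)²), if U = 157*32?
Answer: 470866317240/4368396167 ≈ 107.79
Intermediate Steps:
U = 5024
(47061 + U)/((-273/(-2088) - 11943/12989) + (43 - 21)²) = (47061 + 5024)/((-273/(-2088) - 11943/12989) + (43 - 21)²) = 52085/((-273*(-1/2088) - 11943*1/12989) + 22²) = 52085/((91/696 - 11943/12989) + 484) = 52085/(-7130329/9040344 + 484) = 52085/(4368396167/9040344) = 52085*(9040344/4368396167) = 470866317240/4368396167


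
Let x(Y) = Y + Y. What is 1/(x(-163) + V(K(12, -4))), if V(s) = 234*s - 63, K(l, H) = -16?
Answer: -1/4133 ≈ -0.00024196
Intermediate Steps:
x(Y) = 2*Y
V(s) = -63 + 234*s
1/(x(-163) + V(K(12, -4))) = 1/(2*(-163) + (-63 + 234*(-16))) = 1/(-326 + (-63 - 3744)) = 1/(-326 - 3807) = 1/(-4133) = -1/4133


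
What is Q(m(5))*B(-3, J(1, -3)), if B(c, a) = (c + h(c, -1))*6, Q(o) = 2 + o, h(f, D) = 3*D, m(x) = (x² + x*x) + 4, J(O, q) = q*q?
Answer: -2016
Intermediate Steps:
J(O, q) = q²
m(x) = 4 + 2*x² (m(x) = (x² + x²) + 4 = 2*x² + 4 = 4 + 2*x²)
B(c, a) = -18 + 6*c (B(c, a) = (c + 3*(-1))*6 = (c - 3)*6 = (-3 + c)*6 = -18 + 6*c)
Q(m(5))*B(-3, J(1, -3)) = (2 + (4 + 2*5²))*(-18 + 6*(-3)) = (2 + (4 + 2*25))*(-18 - 18) = (2 + (4 + 50))*(-36) = (2 + 54)*(-36) = 56*(-36) = -2016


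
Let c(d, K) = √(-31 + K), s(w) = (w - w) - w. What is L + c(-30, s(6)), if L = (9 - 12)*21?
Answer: -63 + I*√37 ≈ -63.0 + 6.0828*I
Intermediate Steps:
s(w) = -w (s(w) = 0 - w = -w)
L = -63 (L = -3*21 = -63)
L + c(-30, s(6)) = -63 + √(-31 - 1*6) = -63 + √(-31 - 6) = -63 + √(-37) = -63 + I*√37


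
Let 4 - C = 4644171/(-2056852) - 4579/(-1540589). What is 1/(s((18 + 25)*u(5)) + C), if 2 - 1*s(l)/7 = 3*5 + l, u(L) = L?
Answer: -452680509404/719646608052395 ≈ -0.00062903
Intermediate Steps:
C = 2831484956389/452680509404 (C = 4 - (4644171/(-2056852) - 4579/(-1540589)) = 4 - (4644171*(-1/2056852) - 4579*(-1/1540589)) = 4 - (-663453/293836 + 4579/1540589) = 4 - 1*(-1020762918773/452680509404) = 4 + 1020762918773/452680509404 = 2831484956389/452680509404 ≈ 6.2549)
s(l) = -91 - 7*l (s(l) = 14 - 7*(3*5 + l) = 14 - 7*(15 + l) = 14 + (-105 - 7*l) = -91 - 7*l)
1/(s((18 + 25)*u(5)) + C) = 1/((-91 - 7*(18 + 25)*5) + 2831484956389/452680509404) = 1/((-91 - 301*5) + 2831484956389/452680509404) = 1/((-91 - 7*215) + 2831484956389/452680509404) = 1/((-91 - 1505) + 2831484956389/452680509404) = 1/(-1596 + 2831484956389/452680509404) = 1/(-719646608052395/452680509404) = -452680509404/719646608052395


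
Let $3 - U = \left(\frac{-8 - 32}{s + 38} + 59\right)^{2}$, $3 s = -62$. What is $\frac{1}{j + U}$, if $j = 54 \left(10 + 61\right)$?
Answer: $\frac{169}{105284} \approx 0.0016052$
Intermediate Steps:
$s = - \frac{62}{3}$ ($s = \frac{1}{3} \left(-62\right) = - \frac{62}{3} \approx -20.667$)
$U = - \frac{542662}{169}$ ($U = 3 - \left(\frac{-8 - 32}{- \frac{62}{3} + 38} + 59\right)^{2} = 3 - \left(- \frac{40}{\frac{52}{3}} + 59\right)^{2} = 3 - \left(\left(-40\right) \frac{3}{52} + 59\right)^{2} = 3 - \left(- \frac{30}{13} + 59\right)^{2} = 3 - \left(\frac{737}{13}\right)^{2} = 3 - \frac{543169}{169} = - \frac{542662}{169} \approx -3211.0$)
$j = 3834$ ($j = 54 \cdot 71 = 3834$)
$\frac{1}{j + U} = \frac{1}{3834 - \frac{542662}{169}} = \frac{1}{\frac{105284}{169}} = \frac{169}{105284}$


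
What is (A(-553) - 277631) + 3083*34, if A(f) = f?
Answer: -173362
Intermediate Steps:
(A(-553) - 277631) + 3083*34 = (-553 - 277631) + 3083*34 = -278184 + 104822 = -173362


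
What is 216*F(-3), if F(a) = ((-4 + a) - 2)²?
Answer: 17496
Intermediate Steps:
F(a) = (-6 + a)²
216*F(-3) = 216*(-6 - 3)² = 216*(-9)² = 216*81 = 17496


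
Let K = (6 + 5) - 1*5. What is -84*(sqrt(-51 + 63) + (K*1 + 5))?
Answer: -924 - 168*sqrt(3) ≈ -1215.0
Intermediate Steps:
K = 6 (K = 11 - 5 = 6)
-84*(sqrt(-51 + 63) + (K*1 + 5)) = -84*(sqrt(-51 + 63) + (6*1 + 5)) = -84*(sqrt(12) + (6 + 5)) = -84*(2*sqrt(3) + 11) = -84*(11 + 2*sqrt(3)) = -924 - 168*sqrt(3)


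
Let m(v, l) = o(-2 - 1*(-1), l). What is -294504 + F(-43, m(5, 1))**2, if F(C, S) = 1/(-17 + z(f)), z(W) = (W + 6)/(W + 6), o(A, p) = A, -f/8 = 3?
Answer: -75393023/256 ≈ -2.9450e+5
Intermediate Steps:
f = -24 (f = -8*3 = -24)
m(v, l) = -1 (m(v, l) = -2 - 1*(-1) = -2 + 1 = -1)
z(W) = 1 (z(W) = (6 + W)/(6 + W) = 1)
F(C, S) = -1/16 (F(C, S) = 1/(-17 + 1) = 1/(-16) = -1/16)
-294504 + F(-43, m(5, 1))**2 = -294504 + (-1/16)**2 = -294504 + 1/256 = -75393023/256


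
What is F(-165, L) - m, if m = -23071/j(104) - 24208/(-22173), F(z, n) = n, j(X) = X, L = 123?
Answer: 792672667/2305992 ≈ 343.74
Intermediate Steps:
m = -509035651/2305992 (m = -23071/104 - 24208/(-22173) = -23071*1/104 - 24208*(-1/22173) = -23071/104 + 24208/22173 = -509035651/2305992 ≈ -220.74)
F(-165, L) - m = 123 - 1*(-509035651/2305992) = 123 + 509035651/2305992 = 792672667/2305992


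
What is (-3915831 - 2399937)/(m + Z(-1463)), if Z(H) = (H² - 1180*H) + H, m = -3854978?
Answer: -1578942/2567 ≈ -615.09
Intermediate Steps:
Z(H) = H² - 1179*H
(-3915831 - 2399937)/(m + Z(-1463)) = (-3915831 - 2399937)/(-3854978 - 1463*(-1179 - 1463)) = -6315768/(-3854978 - 1463*(-2642)) = -6315768/(-3854978 + 3865246) = -6315768/10268 = -6315768*1/10268 = -1578942/2567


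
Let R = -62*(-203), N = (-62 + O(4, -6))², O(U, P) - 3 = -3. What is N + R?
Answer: 16430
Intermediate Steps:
O(U, P) = 0 (O(U, P) = 3 - 3 = 0)
N = 3844 (N = (-62 + 0)² = (-62)² = 3844)
R = 12586
N + R = 3844 + 12586 = 16430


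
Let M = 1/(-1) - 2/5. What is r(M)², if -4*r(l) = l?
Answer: 49/400 ≈ 0.12250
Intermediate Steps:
M = -7/5 (M = 1*(-1) - 2*⅕ = -1 - ⅖ = -7/5 ≈ -1.4000)
r(l) = -l/4
r(M)² = (-¼*(-7/5))² = (7/20)² = 49/400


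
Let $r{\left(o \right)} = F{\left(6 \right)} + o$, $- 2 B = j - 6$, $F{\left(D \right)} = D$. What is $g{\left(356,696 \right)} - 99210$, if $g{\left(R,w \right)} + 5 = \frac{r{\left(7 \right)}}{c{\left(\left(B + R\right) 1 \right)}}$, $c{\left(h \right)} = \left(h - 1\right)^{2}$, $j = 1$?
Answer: $- \frac{3901629871}{39325} \approx -99215.0$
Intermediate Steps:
$B = \frac{5}{2}$ ($B = - \frac{1 - 6}{2} = \left(- \frac{1}{2}\right) \left(-5\right) = \frac{5}{2} \approx 2.5$)
$r{\left(o \right)} = 6 + o$
$c{\left(h \right)} = \left(-1 + h\right)^{2}$
$g{\left(R,w \right)} = -5 + \frac{13}{\left(\frac{3}{2} + R\right)^{2}}$ ($g{\left(R,w \right)} = -5 + \frac{6 + 7}{\left(-1 + \left(\frac{5}{2} + R\right) 1\right)^{2}} = -5 + \frac{13}{\left(-1 + \left(\frac{5}{2} + R\right)\right)^{2}} = -5 + \frac{13}{\left(\frac{3}{2} + R\right)^{2}}$)
$g{\left(356,696 \right)} - 99210 = \left(-5 + \frac{52}{\left(3 + 2 \cdot 356\right)^{2}}\right) - 99210 = \left(-5 + \frac{52}{\left(3 + 712\right)^{2}}\right) - 99210 = \left(-5 + \frac{52}{511225}\right) - 99210 = \left(-5 + 52 \cdot \frac{1}{511225}\right) - 99210 = \left(-5 + \frac{4}{39325}\right) - 99210 = - \frac{196621}{39325} - 99210 = - \frac{3901629871}{39325}$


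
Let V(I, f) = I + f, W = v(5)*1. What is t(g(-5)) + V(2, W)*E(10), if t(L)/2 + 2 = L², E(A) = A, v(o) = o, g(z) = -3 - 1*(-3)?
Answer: 66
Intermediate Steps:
g(z) = 0 (g(z) = -3 + 3 = 0)
t(L) = -4 + 2*L²
W = 5 (W = 5*1 = 5)
t(g(-5)) + V(2, W)*E(10) = (-4 + 2*0²) + (2 + 5)*10 = (-4 + 2*0) + 7*10 = (-4 + 0) + 70 = -4 + 70 = 66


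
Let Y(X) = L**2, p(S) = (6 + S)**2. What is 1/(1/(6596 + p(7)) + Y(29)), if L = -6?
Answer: 6765/243541 ≈ 0.027778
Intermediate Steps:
Y(X) = 36 (Y(X) = (-6)**2 = 36)
1/(1/(6596 + p(7)) + Y(29)) = 1/(1/(6596 + (6 + 7)**2) + 36) = 1/(1/(6596 + 13**2) + 36) = 1/(1/(6596 + 169) + 36) = 1/(1/6765 + 36) = 1/(243541/6765) = 6765/243541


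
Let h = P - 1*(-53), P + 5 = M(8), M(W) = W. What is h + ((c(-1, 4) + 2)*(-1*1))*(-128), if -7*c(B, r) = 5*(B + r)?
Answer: 264/7 ≈ 37.714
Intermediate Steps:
P = 3 (P = -5 + 8 = 3)
h = 56 (h = 3 - 1*(-53) = 3 + 53 = 56)
c(B, r) = -5*B/7 - 5*r/7 (c(B, r) = -5*(B + r)/7 = -(5*B + 5*r)/7 = -5*B/7 - 5*r/7)
h + ((c(-1, 4) + 2)*(-1*1))*(-128) = 56 + (((-5/7*(-1) - 5/7*4) + 2)*(-1*1))*(-128) = 56 + (((5/7 - 20/7) + 2)*(-1))*(-128) = 56 + ((-15/7 + 2)*(-1))*(-128) = 56 - ⅐*(-1)*(-128) = 56 + (⅐)*(-128) = 56 - 128/7 = 264/7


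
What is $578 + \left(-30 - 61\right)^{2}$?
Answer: $8859$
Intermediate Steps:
$578 + \left(-30 - 61\right)^{2} = 578 + \left(-91\right)^{2} = 578 + 8281 = 8859$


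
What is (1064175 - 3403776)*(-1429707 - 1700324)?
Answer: 7323023657631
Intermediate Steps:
(1064175 - 3403776)*(-1429707 - 1700324) = -2339601*(-3130031) = 7323023657631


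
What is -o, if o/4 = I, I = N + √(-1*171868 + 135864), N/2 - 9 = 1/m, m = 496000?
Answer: -4464001/62000 - 8*I*√9001 ≈ -72.0 - 758.99*I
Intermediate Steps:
N = 4464001/248000 (N = 18 + 2/496000 = 18 + 2*(1/496000) = 18 + 1/248000 = 4464001/248000 ≈ 18.000)
I = 4464001/248000 + 2*I*√9001 (I = 4464001/248000 + √(-1*171868 + 135864) = 4464001/248000 + √(-171868 + 135864) = 4464001/248000 + √(-36004) = 4464001/248000 + 2*I*√9001 ≈ 18.0 + 189.75*I)
o = 4464001/62000 + 8*I*√9001 (o = 4*(4464001/248000 + 2*I*√9001) = 4464001/62000 + 8*I*√9001 ≈ 72.0 + 758.99*I)
-o = -(4464001/62000 + 8*I*√9001) = -4464001/62000 - 8*I*√9001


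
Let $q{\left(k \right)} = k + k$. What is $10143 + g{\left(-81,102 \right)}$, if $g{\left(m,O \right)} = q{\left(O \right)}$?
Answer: $10347$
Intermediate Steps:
$q{\left(k \right)} = 2 k$
$g{\left(m,O \right)} = 2 O$
$10143 + g{\left(-81,102 \right)} = 10143 + 2 \cdot 102 = 10143 + 204 = 10347$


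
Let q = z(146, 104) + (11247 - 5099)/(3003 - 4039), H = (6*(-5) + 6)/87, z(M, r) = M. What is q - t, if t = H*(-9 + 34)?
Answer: 1103833/7511 ≈ 146.96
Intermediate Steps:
H = -8/29 (H = (-30 + 6)*(1/87) = -24*1/87 = -8/29 ≈ -0.27586)
q = 36277/259 (q = 146 + (11247 - 5099)/(3003 - 4039) = 146 + 6148/(-1036) = 146 + 6148*(-1/1036) = 146 - 1537/259 = 36277/259 ≈ 140.07)
t = -200/29 (t = -8*(-9 + 34)/29 = -8/29*25 = -200/29 ≈ -6.8966)
q - t = 36277/259 - 1*(-200/29) = 36277/259 + 200/29 = 1103833/7511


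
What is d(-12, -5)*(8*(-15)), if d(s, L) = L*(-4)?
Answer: -2400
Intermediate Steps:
d(s, L) = -4*L
d(-12, -5)*(8*(-15)) = (-4*(-5))*(8*(-15)) = 20*(-120) = -2400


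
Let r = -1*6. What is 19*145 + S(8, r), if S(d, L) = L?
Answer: 2749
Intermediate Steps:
r = -6
19*145 + S(8, r) = 19*145 - 6 = 2755 - 6 = 2749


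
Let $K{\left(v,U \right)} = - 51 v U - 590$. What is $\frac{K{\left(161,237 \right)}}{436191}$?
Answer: $- \frac{1946597}{436191} \approx -4.4627$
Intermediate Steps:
$K{\left(v,U \right)} = -590 - 51 U v$ ($K{\left(v,U \right)} = - 51 U v - 590 = -590 - 51 U v$)
$\frac{K{\left(161,237 \right)}}{436191} = \frac{-590 - 12087 \cdot 161}{436191} = \left(-590 - 1946007\right) \frac{1}{436191} = \left(-1946597\right) \frac{1}{436191} = - \frac{1946597}{436191}$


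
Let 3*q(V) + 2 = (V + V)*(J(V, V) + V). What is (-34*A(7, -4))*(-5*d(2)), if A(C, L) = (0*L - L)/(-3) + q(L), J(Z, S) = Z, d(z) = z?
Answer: 19720/3 ≈ 6573.3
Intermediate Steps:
q(V) = -2/3 + 4*V**2/3 (q(V) = -2/3 + ((V + V)*(V + V))/3 = -2/3 + ((2*V)*(2*V))/3 = -2/3 + (4*V**2)/3 = -2/3 + 4*V**2/3)
A(C, L) = -2/3 + L/3 + 4*L**2/3 (A(C, L) = (0*L - L)/(-3) + (-2/3 + 4*L**2/3) = (0 - L)*(-1/3) + (-2/3 + 4*L**2/3) = -L*(-1/3) + (-2/3 + 4*L**2/3) = L/3 + (-2/3 + 4*L**2/3) = -2/3 + L/3 + 4*L**2/3)
(-34*A(7, -4))*(-5*d(2)) = (-34*(-2/3 + (1/3)*(-4) + (4/3)*(-4)**2))*(-5*2) = -34*(-2/3 - 4/3 + (4/3)*16)*(-10) = -34*(-2/3 - 4/3 + 64/3)*(-10) = -34*58/3*(-10) = -1972/3*(-10) = 19720/3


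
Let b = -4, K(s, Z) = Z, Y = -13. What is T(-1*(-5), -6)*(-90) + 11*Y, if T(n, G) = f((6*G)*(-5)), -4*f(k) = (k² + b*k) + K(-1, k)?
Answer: 716707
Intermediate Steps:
f(k) = -k²/4 + 3*k/4 (f(k) = -((k² - 4*k) + k)/4 = -(k² - 3*k)/4 = -k²/4 + 3*k/4)
T(n, G) = -15*G*(3 + 30*G)/2 (T(n, G) = ((6*G)*(-5))*(3 - 6*G*(-5))/4 = (-30*G)*(3 - (-30)*G)/4 = (-30*G)*(3 + 30*G)/4 = -15*G*(3 + 30*G)/2)
T(-1*(-5), -6)*(-90) + 11*Y = ((45/2)*(-6)*(-1 - 10*(-6)))*(-90) + 11*(-13) = ((45/2)*(-6)*(-1 + 60))*(-90) - 143 = ((45/2)*(-6)*59)*(-90) - 143 = -7965*(-90) - 143 = 716850 - 143 = 716707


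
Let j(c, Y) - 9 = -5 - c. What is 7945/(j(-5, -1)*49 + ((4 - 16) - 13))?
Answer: 7945/416 ≈ 19.099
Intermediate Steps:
j(c, Y) = 4 - c (j(c, Y) = 9 + (-5 - c) = 4 - c)
7945/(j(-5, -1)*49 + ((4 - 16) - 13)) = 7945/((4 - 1*(-5))*49 + ((4 - 16) - 13)) = 7945/((4 + 5)*49 + (-12 - 13)) = 7945/(9*49 - 25) = 7945/(441 - 25) = 7945/416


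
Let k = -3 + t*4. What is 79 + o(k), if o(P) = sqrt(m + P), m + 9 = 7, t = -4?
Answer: 79 + I*sqrt(21) ≈ 79.0 + 4.5826*I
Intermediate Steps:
m = -2 (m = -9 + 7 = -2)
k = -19 (k = -3 - 4*4 = -3 - 16 = -19)
o(P) = sqrt(-2 + P)
79 + o(k) = 79 + sqrt(-2 - 19) = 79 + sqrt(-21) = 79 + I*sqrt(21)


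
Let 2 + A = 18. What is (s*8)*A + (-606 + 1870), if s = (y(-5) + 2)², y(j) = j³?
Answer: 1937776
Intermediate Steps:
A = 16 (A = -2 + 18 = 16)
s = 15129 (s = ((-5)³ + 2)² = (-125 + 2)² = (-123)² = 15129)
(s*8)*A + (-606 + 1870) = (15129*8)*16 + (-606 + 1870) = 121032*16 + 1264 = 1936512 + 1264 = 1937776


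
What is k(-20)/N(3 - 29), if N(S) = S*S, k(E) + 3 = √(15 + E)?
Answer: -3/676 + I*√5/676 ≈ -0.0044379 + 0.0033078*I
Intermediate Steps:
k(E) = -3 + √(15 + E)
N(S) = S²
k(-20)/N(3 - 29) = (-3 + √(15 - 20))/((3 - 29)²) = (-3 + √(-5))/((-26)²) = (-3 + I*√5)/676 = (-3 + I*√5)*(1/676) = -3/676 + I*√5/676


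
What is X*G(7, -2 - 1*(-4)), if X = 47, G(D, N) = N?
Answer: 94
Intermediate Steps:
X*G(7, -2 - 1*(-4)) = 47*(-2 - 1*(-4)) = 47*(-2 + 4) = 47*2 = 94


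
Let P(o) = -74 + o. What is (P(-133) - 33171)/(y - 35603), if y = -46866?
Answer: 33378/82469 ≈ 0.40473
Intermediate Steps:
(P(-133) - 33171)/(y - 35603) = ((-74 - 133) - 33171)/(-46866 - 35603) = (-207 - 33171)/(-82469) = -33378*(-1/82469) = 33378/82469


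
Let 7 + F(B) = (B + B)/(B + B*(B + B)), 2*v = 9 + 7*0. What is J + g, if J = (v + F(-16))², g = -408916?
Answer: -1571847823/3844 ≈ -4.0891e+5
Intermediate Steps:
v = 9/2 (v = (9 + 7*0)/2 = (9 + 0)/2 = (½)*9 = 9/2 ≈ 4.5000)
F(B) = -7 + 2*B/(B + 2*B²) (F(B) = -7 + (B + B)/(B + B*(B + B)) = -7 + (2*B)/(B + B*(2*B)) = -7 + (2*B)/(B + 2*B²) = -7 + 2*B/(B + 2*B²))
J = 25281/3844 (J = (9/2 + (-5 - 14*(-16))/(1 + 2*(-16)))² = (9/2 + (-5 + 224)/(1 - 32))² = (9/2 + 219/(-31))² = (9/2 - 1/31*219)² = (9/2 - 219/31)² = (-159/62)² = 25281/3844 ≈ 6.5767)
J + g = 25281/3844 - 408916 = -1571847823/3844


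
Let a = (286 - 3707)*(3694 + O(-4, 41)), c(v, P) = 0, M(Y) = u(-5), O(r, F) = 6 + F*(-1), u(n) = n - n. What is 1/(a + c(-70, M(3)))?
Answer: -1/12517439 ≈ -7.9889e-8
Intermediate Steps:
u(n) = 0
O(r, F) = 6 - F
M(Y) = 0
a = -12517439 (a = (286 - 3707)*(3694 + (6 - 1*41)) = -3421*(3694 + (6 - 41)) = -3421*(3694 - 35) = -3421*3659 = -12517439)
1/(a + c(-70, M(3))) = 1/(-12517439 + 0) = 1/(-12517439) = -1/12517439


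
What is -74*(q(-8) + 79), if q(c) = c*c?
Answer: -10582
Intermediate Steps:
q(c) = c**2
-74*(q(-8) + 79) = -74*((-8)**2 + 79) = -74*(64 + 79) = -74*143 = -10582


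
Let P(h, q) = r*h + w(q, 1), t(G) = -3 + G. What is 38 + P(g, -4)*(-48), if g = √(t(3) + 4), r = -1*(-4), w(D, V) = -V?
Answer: -298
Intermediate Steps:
r = 4
g = 2 (g = √((-3 + 3) + 4) = √(0 + 4) = √4 = 2)
P(h, q) = -1 + 4*h (P(h, q) = 4*h - 1*1 = 4*h - 1 = -1 + 4*h)
38 + P(g, -4)*(-48) = 38 + (-1 + 4*2)*(-48) = 38 + (-1 + 8)*(-48) = 38 + 7*(-48) = 38 - 336 = -298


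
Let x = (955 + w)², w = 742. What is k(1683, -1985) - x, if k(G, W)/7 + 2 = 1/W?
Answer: -5716448662/1985 ≈ -2.8798e+6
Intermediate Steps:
k(G, W) = -14 + 7/W
x = 2879809 (x = (955 + 742)² = 1697² = 2879809)
k(1683, -1985) - x = (-14 + 7/(-1985)) - 1*2879809 = (-14 + 7*(-1/1985)) - 2879809 = (-14 - 7/1985) - 2879809 = -27797/1985 - 2879809 = -5716448662/1985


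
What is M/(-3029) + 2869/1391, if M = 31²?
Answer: 565650/324103 ≈ 1.7453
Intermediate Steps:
M = 961
M/(-3029) + 2869/1391 = 961/(-3029) + 2869/1391 = 961*(-1/3029) + 2869*(1/1391) = -961/3029 + 2869/1391 = 565650/324103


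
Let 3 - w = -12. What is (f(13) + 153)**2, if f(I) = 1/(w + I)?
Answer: 18361225/784 ≈ 23420.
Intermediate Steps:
w = 15 (w = 3 - 1*(-12) = 3 + 12 = 15)
f(I) = 1/(15 + I)
(f(13) + 153)**2 = (1/(15 + 13) + 153)**2 = (1/28 + 153)**2 = (4285/28)**2 = 18361225/784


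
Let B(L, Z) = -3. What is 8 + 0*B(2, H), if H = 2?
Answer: 8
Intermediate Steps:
8 + 0*B(2, H) = 8 + 0*(-3) = 8 + 0 = 8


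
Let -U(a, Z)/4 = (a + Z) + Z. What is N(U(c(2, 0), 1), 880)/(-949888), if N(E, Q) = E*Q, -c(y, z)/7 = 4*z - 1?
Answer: 495/14842 ≈ 0.033351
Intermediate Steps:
c(y, z) = 7 - 28*z (c(y, z) = -7*(4*z - 1) = -7*(-1 + 4*z) = 7 - 28*z)
U(a, Z) = -8*Z - 4*a (U(a, Z) = -4*((a + Z) + Z) = -4*((Z + a) + Z) = -4*(a + 2*Z) = -8*Z - 4*a)
N(U(c(2, 0), 1), 880)/(-949888) = ((-8*1 - 4*(7 - 28*0))*880)/(-949888) = ((-8 - 4*(7 + 0))*880)*(-1/949888) = ((-8 - 4*7)*880)*(-1/949888) = ((-8 - 28)*880)*(-1/949888) = -36*880*(-1/949888) = -31680*(-1/949888) = 495/14842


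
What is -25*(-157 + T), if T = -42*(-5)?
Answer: -1325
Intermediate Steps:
T = 210
-25*(-157 + T) = -25*(-157 + 210) = -25*53 = -1325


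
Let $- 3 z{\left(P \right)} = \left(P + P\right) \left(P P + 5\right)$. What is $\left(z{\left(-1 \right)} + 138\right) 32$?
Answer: $4544$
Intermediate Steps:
$z{\left(P \right)} = - \frac{2 P \left(5 + P^{2}\right)}{3}$ ($z{\left(P \right)} = - \frac{\left(P + P\right) \left(P P + 5\right)}{3} = - \frac{2 P \left(P^{2} + 5\right)}{3} = - \frac{2 P \left(5 + P^{2}\right)}{3}$)
$\left(z{\left(-1 \right)} + 138\right) 32 = \left(\left(- \frac{2}{3}\right) \left(-1\right) \left(5 + \left(-1\right)^{2}\right) + 138\right) 32 = \left(\left(- \frac{2}{3}\right) \left(-1\right) \left(5 + 1\right) + 138\right) 32 = \left(\left(- \frac{2}{3}\right) \left(-1\right) 6 + 138\right) 32 = \left(4 + 138\right) 32 = 142 \cdot 32 = 4544$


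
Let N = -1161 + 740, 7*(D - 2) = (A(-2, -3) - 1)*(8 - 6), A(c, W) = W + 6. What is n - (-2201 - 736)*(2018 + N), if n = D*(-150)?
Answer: 32830023/7 ≈ 4.6900e+6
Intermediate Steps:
A(c, W) = 6 + W
D = 18/7 (D = 2 + (((6 - 3) - 1)*(8 - 6))/7 = 2 + ((3 - 1)*2)/7 = 2 + (2*2)/7 = 2 + (⅐)*4 = 2 + 4/7 = 18/7 ≈ 2.5714)
N = -421
n = -2700/7 (n = (18/7)*(-150) = -2700/7 ≈ -385.71)
n - (-2201 - 736)*(2018 + N) = -2700/7 - (-2201 - 736)*(2018 - 421) = -2700/7 - (-2937)*1597 = -2700/7 - 1*(-4690389) = -2700/7 + 4690389 = 32830023/7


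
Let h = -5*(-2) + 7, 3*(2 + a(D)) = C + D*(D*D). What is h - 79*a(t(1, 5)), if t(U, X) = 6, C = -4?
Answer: -16223/3 ≈ -5407.7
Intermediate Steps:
a(D) = -10/3 + D³/3 (a(D) = -2 + (-4 + D*(D*D))/3 = -2 + (-4 + D*D²)/3 = -2 + (-4 + D³)/3 = -2 + (-4/3 + D³/3) = -10/3 + D³/3)
h = 17 (h = 10 + 7 = 17)
h - 79*a(t(1, 5)) = 17 - 79*(-10/3 + (⅓)*6³) = 17 - 79*(-10/3 + (⅓)*216) = 17 - 79*(-10/3 + 72) = 17 - 79*206/3 = 17 - 16274/3 = -16223/3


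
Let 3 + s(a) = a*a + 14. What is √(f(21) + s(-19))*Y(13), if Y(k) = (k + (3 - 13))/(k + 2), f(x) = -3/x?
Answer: √18221/35 ≈ 3.8567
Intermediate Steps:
s(a) = 11 + a² (s(a) = -3 + (a*a + 14) = -3 + (a² + 14) = -3 + (14 + a²) = 11 + a²)
Y(k) = (-10 + k)/(2 + k) (Y(k) = (k - 10)/(2 + k) = (-10 + k)/(2 + k))
√(f(21) + s(-19))*Y(13) = √(-3/21 + (11 + (-19)²))*((-10 + 13)/(2 + 13)) = √(-3*1/21 + (11 + 361))*(3/15) = √(-⅐ + 372)*((1/15)*3) = √(2603/7)*(⅕) = (√18221/7)*(⅕) = √18221/35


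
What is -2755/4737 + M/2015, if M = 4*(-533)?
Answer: -1203893/734235 ≈ -1.6397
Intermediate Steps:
M = -2132
-2755/4737 + M/2015 = -2755/4737 - 2132/2015 = -2755*1/4737 - 2132*1/2015 = -2755/4737 - 164/155 = -1203893/734235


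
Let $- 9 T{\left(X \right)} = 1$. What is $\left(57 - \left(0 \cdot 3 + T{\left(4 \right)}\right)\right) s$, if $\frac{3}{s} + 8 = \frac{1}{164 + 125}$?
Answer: $- \frac{148546}{6933} \approx -21.426$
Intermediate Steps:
$s = - \frac{867}{2311}$ ($s = \frac{3}{-8 + \frac{1}{164 + 125}} = \frac{3}{-8 + \frac{1}{289}} = \frac{3}{- \frac{2311}{289}} = 3 \left(- \frac{289}{2311}\right) = - \frac{867}{2311} \approx -0.37516$)
$T{\left(X \right)} = - \frac{1}{9}$ ($T{\left(X \right)} = \left(- \frac{1}{9}\right) 1 = - \frac{1}{9}$)
$\left(57 - \left(0 \cdot 3 + T{\left(4 \right)}\right)\right) s = \left(57 - \left(0 \cdot 3 - \frac{1}{9}\right)\right) \left(- \frac{867}{2311}\right) = \left(57 - \left(0 - \frac{1}{9}\right)\right) \left(- \frac{867}{2311}\right) = \left(57 - - \frac{1}{9}\right) \left(- \frac{867}{2311}\right) = \left(57 + \frac{1}{9}\right) \left(- \frac{867}{2311}\right) = \frac{514}{9} \left(- \frac{867}{2311}\right) = - \frac{148546}{6933}$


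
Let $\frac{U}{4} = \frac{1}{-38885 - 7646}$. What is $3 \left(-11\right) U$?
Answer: $\frac{132}{46531} \approx 0.0028368$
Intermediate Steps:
$U = - \frac{4}{46531}$ ($U = \frac{4}{-38885 - 7646} = \frac{4}{-46531} = 4 \left(- \frac{1}{46531}\right) = - \frac{4}{46531} \approx -8.5964 \cdot 10^{-5}$)
$3 \left(-11\right) U = 3 \left(-11\right) \left(- \frac{4}{46531}\right) = \left(-33\right) \left(- \frac{4}{46531}\right) = \frac{132}{46531}$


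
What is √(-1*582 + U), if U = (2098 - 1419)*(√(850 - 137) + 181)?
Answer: √(122317 + 679*√713) ≈ 374.76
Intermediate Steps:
U = 122899 + 679*√713 (U = 679*(√713 + 181) = 679*(181 + √713) = 122899 + 679*√713 ≈ 1.4103e+5)
√(-1*582 + U) = √(-1*582 + (122899 + 679*√713)) = √(-582 + (122899 + 679*√713)) = √(122317 + 679*√713)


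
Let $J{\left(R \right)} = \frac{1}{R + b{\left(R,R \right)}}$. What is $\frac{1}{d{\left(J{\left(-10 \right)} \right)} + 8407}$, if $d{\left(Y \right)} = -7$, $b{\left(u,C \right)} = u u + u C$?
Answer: $\frac{1}{8400} \approx 0.00011905$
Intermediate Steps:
$b{\left(u,C \right)} = u^{2} + C u$
$J{\left(R \right)} = \frac{1}{R + 2 R^{2}}$ ($J{\left(R \right)} = \frac{1}{R + R \left(R + R\right)} = \frac{1}{R + R 2 R} = \frac{1}{R + 2 R^{2}}$)
$\frac{1}{d{\left(J{\left(-10 \right)} \right)} + 8407} = \frac{1}{-7 + 8407} = \frac{1}{8400}$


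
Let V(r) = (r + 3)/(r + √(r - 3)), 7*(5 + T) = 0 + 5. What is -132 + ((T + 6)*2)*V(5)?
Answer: -20292/161 - 192*√2/161 ≈ -127.72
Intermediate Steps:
T = -30/7 (T = -5 + (0 + 5)/7 = -5 + (⅐)*5 = -5 + 5/7 = -30/7 ≈ -4.2857)
V(r) = (3 + r)/(r + √(-3 + r))
-132 + ((T + 6)*2)*V(5) = -132 + ((-30/7 + 6)*2)*((3 + 5)/(5 + √(-3 + 5))) = -132 + ((12/7)*2)*(8/(5 + √2)) = -132 + 24*(8/(5 + √2))/7 = -132 + 192/(7*(5 + √2))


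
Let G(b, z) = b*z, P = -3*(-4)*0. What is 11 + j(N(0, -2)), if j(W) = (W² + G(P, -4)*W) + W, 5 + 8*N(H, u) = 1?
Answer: 43/4 ≈ 10.750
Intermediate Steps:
N(H, u) = -½ (N(H, u) = -5/8 + (⅛)*1 = -5/8 + ⅛ = -½)
P = 0 (P = 12*0 = 0)
j(W) = W + W² (j(W) = (W² + (0*(-4))*W) + W = (W² + 0*W) + W = (W² + 0) + W = W² + W = W + W²)
11 + j(N(0, -2)) = 11 - (1 - ½)/2 = 11 - ½*½ = 11 - ¼ = 43/4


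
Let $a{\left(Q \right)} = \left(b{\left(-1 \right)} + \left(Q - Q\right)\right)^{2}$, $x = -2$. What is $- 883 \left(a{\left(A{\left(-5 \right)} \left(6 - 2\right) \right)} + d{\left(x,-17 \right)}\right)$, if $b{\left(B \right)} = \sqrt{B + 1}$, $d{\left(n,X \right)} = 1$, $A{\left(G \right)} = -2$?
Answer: $-883$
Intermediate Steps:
$b{\left(B \right)} = \sqrt{1 + B}$
$a{\left(Q \right)} = 0$ ($a{\left(Q \right)} = \left(\sqrt{1 - 1} + \left(Q - Q\right)\right)^{2} = \left(\sqrt{0} + 0\right)^{2} = \left(0 + 0\right)^{2} = 0^{2} = 0$)
$- 883 \left(a{\left(A{\left(-5 \right)} \left(6 - 2\right) \right)} + d{\left(x,-17 \right)}\right) = - 883 \left(0 + 1\right) = \left(-883\right) 1 = -883$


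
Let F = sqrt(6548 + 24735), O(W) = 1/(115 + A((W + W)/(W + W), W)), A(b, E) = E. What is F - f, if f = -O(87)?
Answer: 1/202 + sqrt(31283) ≈ 176.88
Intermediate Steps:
O(W) = 1/(115 + W)
f = -1/202 (f = -1/(115 + 87) = -1/202 ≈ -0.0049505)
F = sqrt(31283) ≈ 176.87
F - f = sqrt(31283) - 1*(-1/202) = sqrt(31283) + 1/202 = 1/202 + sqrt(31283)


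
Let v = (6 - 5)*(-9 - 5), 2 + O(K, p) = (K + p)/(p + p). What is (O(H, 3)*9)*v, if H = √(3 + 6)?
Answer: 126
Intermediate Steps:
H = 3 (H = √9 = 3)
O(K, p) = -2 + (K + p)/(2*p) (O(K, p) = -2 + (K + p)/(p + p) = -2 + (K + p)/((2*p)) = -2 + (K + p)*(1/(2*p)) = -2 + (K + p)/(2*p))
v = -14 (v = 1*(-14) = -14)
(O(H, 3)*9)*v = (((½)*(3 - 3*3)/3)*9)*(-14) = (((½)*(⅓)*(3 - 9))*9)*(-14) = (((½)*(⅓)*(-6))*9)*(-14) = -1*9*(-14) = -9*(-14) = 126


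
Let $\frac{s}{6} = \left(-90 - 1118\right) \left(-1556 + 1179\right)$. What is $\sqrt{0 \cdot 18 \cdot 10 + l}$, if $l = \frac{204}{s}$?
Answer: $\frac{\sqrt{967759}}{113854} \approx 0.0086404$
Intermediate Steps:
$s = 2732496$ ($s = 6 \left(-90 - 1118\right) \left(-1556 + 1179\right) = 6 \left(\left(-1208\right) \left(-377\right)\right) = 6 \cdot 455416 = 2732496$)
$l = \frac{17}{227708}$ ($l = \frac{204}{2732496} = 204 \cdot \frac{1}{2732496} = \frac{17}{227708} \approx 7.4657 \cdot 10^{-5}$)
$\sqrt{0 \cdot 18 \cdot 10 + l} = \sqrt{0 \cdot 18 \cdot 10 + \frac{17}{227708}} = \sqrt{0 \cdot 10 + \frac{17}{227708}} = \sqrt{0 + \frac{17}{227708}} = \sqrt{\frac{17}{227708}} = \frac{\sqrt{967759}}{113854}$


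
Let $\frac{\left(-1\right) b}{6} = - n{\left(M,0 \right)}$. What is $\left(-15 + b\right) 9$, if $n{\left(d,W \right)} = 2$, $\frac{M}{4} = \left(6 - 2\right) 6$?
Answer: $-27$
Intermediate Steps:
$M = 96$ ($M = 4 \left(6 - 2\right) 6 = 4 \cdot 4 \cdot 6 = 4 \cdot 24 = 96$)
$b = 12$ ($b = - 6 \left(\left(-1\right) 2\right) = \left(-6\right) \left(-2\right) = 12$)
$\left(-15 + b\right) 9 = \left(-15 + 12\right) 9 = \left(-3\right) 9 = -27$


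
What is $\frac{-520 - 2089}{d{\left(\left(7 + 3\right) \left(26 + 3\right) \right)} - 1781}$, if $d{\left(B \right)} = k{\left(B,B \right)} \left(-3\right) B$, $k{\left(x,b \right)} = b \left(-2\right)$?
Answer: $- \frac{2609}{502819} \approx -0.0051887$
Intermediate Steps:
$k{\left(x,b \right)} = - 2 b$
$d{\left(B \right)} = 6 B^{2}$ ($d{\left(B \right)} = - 2 B \left(-3\right) B = 6 B B = 6 B^{2}$)
$\frac{-520 - 2089}{d{\left(\left(7 + 3\right) \left(26 + 3\right) \right)} - 1781} = \frac{-520 - 2089}{6 \left(\left(7 + 3\right) \left(26 + 3\right)\right)^{2} - 1781} = - \frac{2609}{6 \left(10 \cdot 29\right)^{2} - 1781} = - \frac{2609}{6 \cdot 290^{2} - 1781} = - \frac{2609}{6 \cdot 84100 - 1781} = - \frac{2609}{504600 - 1781} = - \frac{2609}{502819}$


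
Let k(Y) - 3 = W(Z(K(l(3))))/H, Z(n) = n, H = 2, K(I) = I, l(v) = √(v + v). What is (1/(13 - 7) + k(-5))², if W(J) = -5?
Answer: 4/9 ≈ 0.44444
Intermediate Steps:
l(v) = √2*√v (l(v) = √(2*v) = √2*√v)
k(Y) = ½ (k(Y) = 3 - 5/2 = ½)
(1/(13 - 7) + k(-5))² = (1/(13 - 7) + ½)² = (1/6 + ½)² = (⅙ + ½)² = (⅔)² = 4/9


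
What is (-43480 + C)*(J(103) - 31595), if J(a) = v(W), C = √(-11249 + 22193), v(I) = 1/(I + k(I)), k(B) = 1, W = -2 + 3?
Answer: 1373728860 - 758268*√19 ≈ 1.3704e+9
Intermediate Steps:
W = 1
v(I) = 1/(1 + I) (v(I) = 1/(I + 1) = 1/(1 + I))
C = 24*√19 (C = √10944 = 24*√19 ≈ 104.61)
J(a) = ½ (J(a) = 1/(1 + 1) = 1/2 = ½)
(-43480 + C)*(J(103) - 31595) = (-43480 + 24*√19)*(½ - 31595) = (-43480 + 24*√19)*(-63189/2) = 1373728860 - 758268*√19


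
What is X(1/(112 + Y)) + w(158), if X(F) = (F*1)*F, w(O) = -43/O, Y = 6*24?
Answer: -1408945/5177344 ≈ -0.27214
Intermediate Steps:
Y = 144
X(F) = F² (X(F) = F*F = F²)
X(1/(112 + Y)) + w(158) = (1/(112 + 144))² - 43/158 = (1/256)² - 43*1/158 = (1/256)² - 43/158 = 1/65536 - 43/158 = -1408945/5177344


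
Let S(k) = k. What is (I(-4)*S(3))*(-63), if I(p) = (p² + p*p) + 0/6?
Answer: -6048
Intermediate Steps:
I(p) = 2*p² (I(p) = (p² + p²) + 0*(⅙) = 2*p² + 0 = 2*p²)
(I(-4)*S(3))*(-63) = ((2*(-4)²)*3)*(-63) = ((2*16)*3)*(-63) = (32*3)*(-63) = 96*(-63) = -6048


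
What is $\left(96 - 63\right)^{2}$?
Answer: $1089$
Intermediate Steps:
$\left(96 - 63\right)^{2} = 33^{2} = 1089$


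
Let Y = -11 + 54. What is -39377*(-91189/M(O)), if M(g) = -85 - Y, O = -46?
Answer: -3590749253/128 ≈ -2.8053e+7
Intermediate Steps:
Y = 43
M(g) = -128 (M(g) = -85 - 1*43 = -85 - 43 = -128)
-39377*(-91189/M(O)) = -39377/((-128/(-91189))) = -39377/((-128*(-1/91189))) = -39377/128/91189 = -39377*91189/128 = -3590749253/128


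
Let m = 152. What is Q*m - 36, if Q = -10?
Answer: -1556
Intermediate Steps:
Q*m - 36 = -10*152 - 36 = -1520 - 36 = -1556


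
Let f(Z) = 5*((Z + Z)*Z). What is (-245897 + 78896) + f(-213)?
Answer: 286689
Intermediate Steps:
f(Z) = 10*Z**2 (f(Z) = 5*((2*Z)*Z) = 5*(2*Z**2) = 10*Z**2)
(-245897 + 78896) + f(-213) = (-245897 + 78896) + 10*(-213)**2 = -167001 + 10*45369 = -167001 + 453690 = 286689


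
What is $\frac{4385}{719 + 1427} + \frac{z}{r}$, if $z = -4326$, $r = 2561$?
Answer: $\frac{1946389}{5495906} \approx 0.35415$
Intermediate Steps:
$\frac{4385}{719 + 1427} + \frac{z}{r} = \frac{4385}{719 + 1427} - \frac{4326}{2561} = \frac{4385}{2146} - \frac{4326}{2561} = \frac{1946389}{5495906}$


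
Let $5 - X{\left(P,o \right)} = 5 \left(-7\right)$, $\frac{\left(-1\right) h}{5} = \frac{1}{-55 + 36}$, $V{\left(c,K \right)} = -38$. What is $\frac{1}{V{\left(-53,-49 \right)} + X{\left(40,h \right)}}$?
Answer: $\frac{1}{2} \approx 0.5$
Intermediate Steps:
$h = \frac{5}{19}$ ($h = - \frac{5}{-55 + 36} = - \frac{5}{-19} = \left(-5\right) \left(- \frac{1}{19}\right) = \frac{5}{19} \approx 0.26316$)
$X{\left(P,o \right)} = 40$ ($X{\left(P,o \right)} = 5 - 5 \left(-7\right) = 5 - -35 = 5 + 35 = 40$)
$\frac{1}{V{\left(-53,-49 \right)} + X{\left(40,h \right)}} = \frac{1}{-38 + 40} = \frac{1}{2}$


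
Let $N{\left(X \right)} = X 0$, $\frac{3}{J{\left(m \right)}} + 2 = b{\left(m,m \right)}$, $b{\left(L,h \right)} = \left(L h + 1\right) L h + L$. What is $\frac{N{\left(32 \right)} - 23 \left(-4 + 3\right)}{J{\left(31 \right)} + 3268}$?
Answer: $\frac{21263753}{3021301951} \approx 0.0070379$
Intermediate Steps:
$b{\left(L,h \right)} = L + L h \left(1 + L h\right)$ ($b{\left(L,h \right)} = \left(1 + L h\right) L h + L = L \left(1 + L h\right) h + L = L h \left(1 + L h\right) + L = L + L h \left(1 + L h\right)$)
$J{\left(m \right)} = \frac{3}{-2 + m \left(1 + m + m^{3}\right)}$ ($J{\left(m \right)} = \frac{3}{-2 + m \left(1 + m + m m^{2}\right)} = \frac{3}{-2 + m \left(1 + m + m^{3}\right)}$)
$N{\left(X \right)} = 0$
$\frac{N{\left(32 \right)} - 23 \left(-4 + 3\right)}{J{\left(31 \right)} + 3268} = \frac{0 - 23 \left(-4 + 3\right)}{\frac{3}{-2 + 31 \left(1 + 31 + 31^{3}\right)} + 3268} = \frac{0 - -23}{\frac{3}{-2 + 31 \left(1 + 31 + 29791\right)} + 3268} = \frac{0 + 23}{\frac{3}{-2 + 31 \cdot 29823} + 3268} = \frac{23}{\frac{3}{-2 + 924513} + 3268} = \frac{23}{\frac{3}{924511} + 3268} = \frac{23}{\frac{3021301951}{924511}} = 23 \cdot \frac{924511}{3021301951} = \frac{21263753}{3021301951}$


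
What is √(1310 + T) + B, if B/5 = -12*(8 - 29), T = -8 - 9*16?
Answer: 1260 + √1158 ≈ 1294.0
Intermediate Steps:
T = -152 (T = -8 - 144 = -152)
B = 1260 (B = 5*(-12*(8 - 29)) = 5*(-12*(-21)) = 5*252 = 1260)
√(1310 + T) + B = √(1310 - 152) + 1260 = √1158 + 1260 = 1260 + √1158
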